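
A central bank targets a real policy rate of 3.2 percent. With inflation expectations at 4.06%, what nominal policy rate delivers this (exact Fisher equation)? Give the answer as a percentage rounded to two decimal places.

7.39%

(1 + i) = (1 + r)(1 + π) = 1.03200 × 1.04060 = 1.0738992
i = 1.0738992 − 1, so the required nominal rate is 7.39%.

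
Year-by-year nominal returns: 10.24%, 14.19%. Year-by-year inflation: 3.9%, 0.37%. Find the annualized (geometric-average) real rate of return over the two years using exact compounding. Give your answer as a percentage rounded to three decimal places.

9.869%

Nominal growth factor = 1.1024 × 1.1419 = 1.25883056
Price-level growth factor = 1.0390 × 1.0037 = 1.04284430
Real growth factor = 1.25883056 / 1.04284430 = 1.20711266
Annualized real rate = 1.20711266^(1/2) − 1 = 9.8687% → 9.869%.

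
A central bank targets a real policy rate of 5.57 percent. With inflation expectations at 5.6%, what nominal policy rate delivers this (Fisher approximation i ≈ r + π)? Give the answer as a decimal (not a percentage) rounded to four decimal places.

i ≈ r + π = 5.57% + 5.6% = 0.1117.

0.1117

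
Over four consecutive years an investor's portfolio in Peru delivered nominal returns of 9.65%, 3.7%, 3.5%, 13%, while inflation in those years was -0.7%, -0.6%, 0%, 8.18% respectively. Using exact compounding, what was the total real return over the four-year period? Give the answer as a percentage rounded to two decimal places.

24.54%

Compound the nominal returns: 1.0965 × 1.0370 × 1.0350 × 1.1300 = 1.329861.
Compound inflation: 0.9930 × 0.9940 × 1.0000 × 1.0818 = 1.067782.
Deflate: 1.329861 / 1.067782 = 1.245442.
Total real return = 1.245442 − 1 → 24.54%.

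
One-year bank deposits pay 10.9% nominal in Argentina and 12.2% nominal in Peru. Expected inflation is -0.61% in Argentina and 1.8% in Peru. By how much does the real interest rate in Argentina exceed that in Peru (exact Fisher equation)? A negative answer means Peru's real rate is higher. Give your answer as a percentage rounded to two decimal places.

Argentina: (1 + 0.1090)/(1 − 0.0061) − 1 = 11.5806%
Peru: (1 + 0.1220)/(1 + 0.0180) − 1 = 10.2161%
Differential = 11.5806% − 10.2161% = 1.3645% → 1.36%.

1.36%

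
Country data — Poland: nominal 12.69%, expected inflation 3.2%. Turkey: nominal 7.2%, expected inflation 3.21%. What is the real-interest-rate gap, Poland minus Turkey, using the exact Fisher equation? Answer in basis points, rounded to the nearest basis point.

533 basis points

Poland: (1 + 0.1269)/(1 + 0.0320) − 1 = 9.1957%
Turkey: (1 + 0.0720)/(1 + 0.0321) − 1 = 3.8659%
Differential = 9.1957% − 3.8659% = 5.3298% → 533 basis points.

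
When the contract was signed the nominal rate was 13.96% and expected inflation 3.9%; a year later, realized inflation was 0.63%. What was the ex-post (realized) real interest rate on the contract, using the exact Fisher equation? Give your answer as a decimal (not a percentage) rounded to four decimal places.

0.1325

Ex-post: (1 + 0.1396)/(1 + 0.0063) − 1 = 13.2465%
So the realized real rate is 0.1325.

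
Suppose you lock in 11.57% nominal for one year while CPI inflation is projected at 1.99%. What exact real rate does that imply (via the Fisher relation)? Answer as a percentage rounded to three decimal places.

9.393%

1 + r = 1.11570 / 1.01990 = 1.093931
r = 1.093931 − 1 = 9.3931%, i.e. 9.393%.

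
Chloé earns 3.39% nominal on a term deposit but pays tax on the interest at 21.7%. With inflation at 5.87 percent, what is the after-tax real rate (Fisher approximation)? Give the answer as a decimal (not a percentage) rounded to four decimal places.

After-tax nominal return = 3.39% × (1 − 0.217) = 2.65437%.
r ≈ 2.65437% − 5.87% → -0.0322.

-0.0322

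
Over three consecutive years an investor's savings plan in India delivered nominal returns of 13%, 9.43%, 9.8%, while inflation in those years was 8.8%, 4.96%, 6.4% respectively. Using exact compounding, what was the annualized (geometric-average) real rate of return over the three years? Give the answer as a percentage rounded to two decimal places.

3.77%

Nominal growth factor = 1.1300 × 1.0943 × 1.0980 = 1.35774178
Price-level growth factor = 1.0880 × 1.0496 × 1.0640 = 1.21505055
Real growth factor = 1.35774178 / 1.21505055 = 1.11743646
Annualized real rate = 1.11743646^(1/3) − 1 = 3.7706% → 3.77%.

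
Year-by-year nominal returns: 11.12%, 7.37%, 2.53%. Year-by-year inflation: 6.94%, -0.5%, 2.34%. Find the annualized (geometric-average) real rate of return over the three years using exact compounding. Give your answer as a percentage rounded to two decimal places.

Compound the nominal returns: 1.1112 × 1.0737 × 1.0253 = 1.22328075.
Compound inflation: 1.0694 × 0.9950 × 1.0234 = 1.08895184.
Deflate: 1.22328075 / 1.08895184 = 1.12335616.
Annualized real rate = 1.12335616^(1/3) − 1 = 3.9535% → 3.95%.

3.95%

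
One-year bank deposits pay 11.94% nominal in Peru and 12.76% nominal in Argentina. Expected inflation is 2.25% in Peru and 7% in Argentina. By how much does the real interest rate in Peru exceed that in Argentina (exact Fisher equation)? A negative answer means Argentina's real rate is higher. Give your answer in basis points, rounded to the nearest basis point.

409 basis points

Peru: (1 + 0.1194)/(1 + 0.0225) − 1 = 9.4768%
Argentina: (1 + 0.1276)/(1 + 0.0700) − 1 = 5.3832%
Differential = 9.4768% − 5.3832% = 4.0936% → 409 basis points.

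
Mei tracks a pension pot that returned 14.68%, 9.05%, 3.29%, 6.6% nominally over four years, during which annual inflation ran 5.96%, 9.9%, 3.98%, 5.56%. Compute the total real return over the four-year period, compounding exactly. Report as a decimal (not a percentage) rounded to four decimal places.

0.0773

Nominal growth factor = 1.1468 × 1.0905 × 1.0329 × 1.0660 = 1.376984
Price-level growth factor = 1.0596 × 1.0990 × 1.0398 × 1.0556 = 1.278171
Real growth factor = 1.376984 / 1.278171 = 1.077308
Total real return = 1.077308 − 1 → 0.0773.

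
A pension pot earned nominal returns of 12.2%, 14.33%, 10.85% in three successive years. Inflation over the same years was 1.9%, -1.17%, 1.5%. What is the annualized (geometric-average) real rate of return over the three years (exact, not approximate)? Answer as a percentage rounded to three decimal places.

Nominal growth factor = 1.1220 × 1.1433 × 1.1085 = 1.421964512
Price-level growth factor = 1.0190 × 0.9883 × 1.0150 = 1.022183866
Real growth factor = 1.421964512 / 1.022183866 = 1.391104438
Annualized real rate = 1.391104438^(1/3) − 1 = 11.63145% → 11.631%.

11.631%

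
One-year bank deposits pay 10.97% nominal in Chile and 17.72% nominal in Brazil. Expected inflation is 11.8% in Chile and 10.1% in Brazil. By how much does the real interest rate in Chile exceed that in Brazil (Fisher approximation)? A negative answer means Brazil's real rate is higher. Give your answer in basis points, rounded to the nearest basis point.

-845 basis points

Chile: 10.97% − 11.8% = -0.830%
Brazil: 17.72% − 10.1% = 7.620%
Differential = -8.450% → -845 basis points.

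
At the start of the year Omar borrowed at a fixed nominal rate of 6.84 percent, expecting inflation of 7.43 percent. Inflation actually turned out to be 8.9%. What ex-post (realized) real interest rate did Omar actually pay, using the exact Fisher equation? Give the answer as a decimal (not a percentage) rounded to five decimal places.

Ex-post: (1 + 0.0684)/(1 + 0.0890) − 1 = -1.8916%
So the realized real rate is -0.01892.

-0.01892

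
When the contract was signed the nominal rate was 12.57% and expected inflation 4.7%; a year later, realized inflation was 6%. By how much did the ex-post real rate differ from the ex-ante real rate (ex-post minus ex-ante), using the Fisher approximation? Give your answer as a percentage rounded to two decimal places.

-1.30%

Ex-ante: 12.57% − 4.7% = 7.870%
Ex-post: 12.57% − 6% = 6.570%
Difference (ex-post − ex-ante) = -1.3000% → -1.30%.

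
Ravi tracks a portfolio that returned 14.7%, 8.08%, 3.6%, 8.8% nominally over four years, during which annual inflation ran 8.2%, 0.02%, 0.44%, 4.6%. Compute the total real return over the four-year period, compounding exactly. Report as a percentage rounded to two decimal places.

Compound the nominal returns: 1.1470 × 1.0808 × 1.0360 × 1.0880 = 1.397325.
Compound inflation: 1.0820 × 1.0002 × 1.0044 × 1.0460 = 1.136979.
Deflate: 1.397325 / 1.136979 = 1.228980.
Total real return = 1.228980 − 1 → 22.90%.

22.90%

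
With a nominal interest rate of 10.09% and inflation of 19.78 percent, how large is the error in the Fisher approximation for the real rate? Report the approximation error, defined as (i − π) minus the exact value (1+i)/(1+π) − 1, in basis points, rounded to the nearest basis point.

Approximate: r ≈ 10.090% − 19.780% = -9.6900%
Exact: (1 + 0.1009)/(1 + 0.1978) − 1 = -8.0898%
Error = -9.6900% − (-8.0898%) = -1.6002% → -160 basis points.

-160 basis points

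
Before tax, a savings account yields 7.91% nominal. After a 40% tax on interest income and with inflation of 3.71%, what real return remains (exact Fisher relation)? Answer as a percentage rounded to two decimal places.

After-tax nominal return = 7.91% × (1 − 0.4) = 4.7460%.
1 + r = 1.04746 / 1.03710 = 1.009989
After-tax real rate = 1.009989 − 1 → 1.00%.

1.00%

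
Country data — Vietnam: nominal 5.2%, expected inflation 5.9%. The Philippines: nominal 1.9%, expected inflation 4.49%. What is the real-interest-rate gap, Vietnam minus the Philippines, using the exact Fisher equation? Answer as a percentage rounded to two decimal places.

Vietnam: (1 + 0.0520)/(1 + 0.0590) − 1 = -0.6610%
The Philippines: (1 + 0.0190)/(1 + 0.0449) − 1 = -2.4787%
Differential = -0.6610% − (-2.4787%) = 1.8177% → 1.82%.

1.82%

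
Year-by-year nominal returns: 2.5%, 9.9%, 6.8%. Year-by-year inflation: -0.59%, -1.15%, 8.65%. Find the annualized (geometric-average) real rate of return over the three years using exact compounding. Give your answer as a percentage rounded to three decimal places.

Nominal growth factor = 1.0250 × 1.0990 × 1.0680 = 1.20307530
Price-level growth factor = 0.9941 × 0.9885 × 1.0865 = 1.06766862
Real growth factor = 1.20307530 / 1.06766862 = 1.12682463
Annualized real rate = 1.12682463^(1/3) − 1 = 4.0604% → 4.060%.

4.060%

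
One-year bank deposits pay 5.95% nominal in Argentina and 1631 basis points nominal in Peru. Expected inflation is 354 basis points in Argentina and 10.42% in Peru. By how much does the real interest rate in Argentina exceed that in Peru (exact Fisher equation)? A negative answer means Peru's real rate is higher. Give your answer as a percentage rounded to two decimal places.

-3.01%

Argentina: (1 + 0.0595)/(1 + 0.0354) − 1 = 2.3276%
Peru: (1 + 0.1631)/(1 + 0.1042) − 1 = 5.3342%
Differential = 2.3276% − 5.3342% = -3.0066% → -3.01%.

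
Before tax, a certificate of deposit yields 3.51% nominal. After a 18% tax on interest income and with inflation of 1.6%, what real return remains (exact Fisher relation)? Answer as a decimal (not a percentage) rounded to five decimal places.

After-tax nominal return = 3.51% × (1 − 0.18) = 2.8782%.
1 + r = 1.028782 / 1.01600 = 1.012581
After-tax real rate = 1.012581 − 1 → 0.01258.

0.01258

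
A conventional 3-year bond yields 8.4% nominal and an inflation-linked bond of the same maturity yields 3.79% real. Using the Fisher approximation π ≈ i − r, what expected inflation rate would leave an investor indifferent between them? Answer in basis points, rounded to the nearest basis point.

461 basis points

π ≈ i − r = 8.4% − 3.79% → 461 basis points.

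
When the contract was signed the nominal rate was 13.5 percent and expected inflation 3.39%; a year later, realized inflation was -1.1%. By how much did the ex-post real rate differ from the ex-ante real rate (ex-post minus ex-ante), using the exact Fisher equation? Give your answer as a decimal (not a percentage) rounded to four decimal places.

0.0498

Ex-ante: (1 + 0.1350)/(1 + 0.0339) − 1 = 9.7785%
Ex-post: (1 + 0.1350)/(1 − 0.0110) − 1 = 14.7624%
Difference (ex-post − ex-ante) = 4.9839% → 0.0498.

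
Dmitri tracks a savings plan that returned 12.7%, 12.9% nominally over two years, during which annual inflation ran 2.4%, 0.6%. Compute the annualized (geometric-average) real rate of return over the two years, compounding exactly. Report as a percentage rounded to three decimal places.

11.137%

Nominal growth factor = 1.1270 × 1.1290 = 1.27238300
Price-level growth factor = 1.0240 × 1.0060 = 1.03014400
Real growth factor = 1.27238300 / 1.03014400 = 1.23515062
Annualized real rate = 1.23515062^(1/2) − 1 = 11.1373% → 11.137%.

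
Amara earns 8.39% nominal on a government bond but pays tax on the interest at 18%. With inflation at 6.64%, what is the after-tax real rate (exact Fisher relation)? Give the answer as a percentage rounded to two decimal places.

0.22%

After-tax nominal return = 8.39% × (1 − 0.18) = 6.8798%.
1 + r = 1.068798 / 1.06640 = 1.002249
After-tax real rate = 1.002249 − 1 → 0.22%.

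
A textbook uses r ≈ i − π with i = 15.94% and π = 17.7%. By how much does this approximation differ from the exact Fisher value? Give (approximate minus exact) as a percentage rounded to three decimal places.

-0.265%

Approximate: r ≈ 15.940% − 17.700% = -1.7600%
Exact: (1 + 0.1594)/(1 + 0.1770) − 1 = -1.4953%
Error = -1.7600% − (-1.4953%) = -0.2647% → -0.265%.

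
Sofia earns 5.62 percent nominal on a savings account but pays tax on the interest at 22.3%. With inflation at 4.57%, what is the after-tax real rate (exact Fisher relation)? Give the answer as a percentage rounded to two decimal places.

-0.19%

After-tax nominal return = 5.62% × (1 − 0.223) = 4.36674%.
1 + r = 1.0436674 / 1.04570 = 0.998056
After-tax real rate = 0.998056 − 1 → -0.19%.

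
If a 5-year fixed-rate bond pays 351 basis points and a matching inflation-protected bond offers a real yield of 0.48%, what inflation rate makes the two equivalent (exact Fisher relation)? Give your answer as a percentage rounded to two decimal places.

(1 + π) = (1 + i)/(1 + r) = 1.03510 / 1.00480 = 1.030155
Break-even inflation = 1.030155 − 1 → 3.02%.

3.02%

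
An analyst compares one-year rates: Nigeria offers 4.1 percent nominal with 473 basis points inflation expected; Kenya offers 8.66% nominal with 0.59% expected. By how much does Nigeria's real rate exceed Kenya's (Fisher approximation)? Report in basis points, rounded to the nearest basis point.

-870 basis points

Nigeria: 4.1% − 4.73% = -0.630%
Kenya: 8.66% − 0.59% = 8.070%
Differential = -8.700% → -870 basis points.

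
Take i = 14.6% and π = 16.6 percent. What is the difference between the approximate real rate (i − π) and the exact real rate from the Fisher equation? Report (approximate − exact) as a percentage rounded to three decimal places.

-0.285%

Approximate: r ≈ 14.600% − 16.600% = -2.0000%
Exact: (1 + 0.1460)/(1 + 0.1660) − 1 = -1.7153%
Error = -2.0000% − (-1.7153%) = -0.2847% → -0.285%.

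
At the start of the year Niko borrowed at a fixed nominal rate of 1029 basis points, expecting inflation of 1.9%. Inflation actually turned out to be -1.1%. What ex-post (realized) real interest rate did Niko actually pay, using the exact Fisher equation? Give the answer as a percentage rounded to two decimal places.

Ex-post: (1 + 0.1029)/(1 − 0.0110) − 1 = 11.5167%
So the realized real rate is 11.52%.

11.52%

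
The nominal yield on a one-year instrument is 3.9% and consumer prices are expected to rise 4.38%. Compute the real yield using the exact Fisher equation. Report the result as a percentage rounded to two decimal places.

-0.46%

1 + r = 1.03900 / 1.04380 = 0.995401
r = 0.995401 − 1 = -0.4599%, i.e. -0.46%.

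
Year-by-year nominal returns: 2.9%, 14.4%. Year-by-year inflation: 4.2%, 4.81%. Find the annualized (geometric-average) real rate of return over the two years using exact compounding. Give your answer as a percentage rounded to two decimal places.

Compound the nominal returns: 1.0290 × 1.1440 = 1.17717600.
Compound inflation: 1.0420 × 1.0481 = 1.09212020.
Deflate: 1.17717600 / 1.09212020 = 1.07788135.
Annualized real rate = 1.07788135^(1/2) − 1 = 3.8211% → 3.82%.

3.82%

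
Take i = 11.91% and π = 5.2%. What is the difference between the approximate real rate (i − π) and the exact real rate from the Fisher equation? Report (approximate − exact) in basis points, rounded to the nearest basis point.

Approximate: r ≈ 11.910% − 5.200% = 6.7100%
Exact: (1 + 0.1191)/(1 + 0.0520) − 1 = 6.3783%
Error = 6.7100% − 6.3783% = 0.3317% → 33 basis points.

33 basis points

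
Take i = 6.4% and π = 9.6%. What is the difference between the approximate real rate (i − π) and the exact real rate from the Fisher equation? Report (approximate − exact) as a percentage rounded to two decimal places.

Approximate: r ≈ 6.400% − 9.600% = -3.2000%
Exact: (1 + 0.0640)/(1 + 0.0960) − 1 = -2.9197%
Error = -3.2000% − (-2.9197%) = -0.2803% → -0.28%.

-0.28%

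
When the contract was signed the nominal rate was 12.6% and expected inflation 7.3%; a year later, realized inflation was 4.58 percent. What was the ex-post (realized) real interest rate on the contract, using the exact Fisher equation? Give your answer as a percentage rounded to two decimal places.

Ex-post: (1 + 0.1260)/(1 + 0.0458) − 1 = 7.6688%
So the realized real rate is 7.67%.

7.67%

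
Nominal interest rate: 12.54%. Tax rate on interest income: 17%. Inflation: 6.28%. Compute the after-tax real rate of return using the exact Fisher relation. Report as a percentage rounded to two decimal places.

3.88%

After-tax nominal return = 12.54% × (1 − 0.17) = 10.4082%.
1 + r = 1.104082 / 1.06280 = 1.038843
After-tax real rate = 1.038843 − 1 → 3.88%.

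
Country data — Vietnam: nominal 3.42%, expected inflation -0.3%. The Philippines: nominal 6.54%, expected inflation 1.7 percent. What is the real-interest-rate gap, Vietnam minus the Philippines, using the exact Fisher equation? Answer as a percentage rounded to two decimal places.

-1.03%

Vietnam: (1 + 0.0342)/(1 − 0.0030) − 1 = 3.7312%
The Philippines: (1 + 0.0654)/(1 + 0.0170) − 1 = 4.7591%
Differential = 3.7312% − 4.7591% = -1.0279% → -1.03%.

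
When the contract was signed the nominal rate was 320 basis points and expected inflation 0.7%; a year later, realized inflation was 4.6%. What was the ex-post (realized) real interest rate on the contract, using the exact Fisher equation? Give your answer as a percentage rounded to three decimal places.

-1.338%

Ex-post: (1 + 0.0320)/(1 + 0.0460) − 1 = -1.3384%
So the realized real rate is -1.338%.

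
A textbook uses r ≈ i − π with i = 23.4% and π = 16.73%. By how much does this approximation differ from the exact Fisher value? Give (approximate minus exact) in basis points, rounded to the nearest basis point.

96 basis points

Approximate: r ≈ 23.400% − 16.730% = 6.6700%
Exact: (1 + 0.2340)/(1 + 0.1673) − 1 = 5.7140%
Error = 6.6700% − 5.7140% = 0.9560% → 96 basis points.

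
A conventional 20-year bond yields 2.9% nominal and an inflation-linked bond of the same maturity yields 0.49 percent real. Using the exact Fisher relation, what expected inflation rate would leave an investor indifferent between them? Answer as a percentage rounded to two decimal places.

(1 + π) = (1 + i)/(1 + r) = 1.02900 / 1.00490 = 1.023982
Break-even inflation = 1.023982 − 1 → 2.40%.

2.40%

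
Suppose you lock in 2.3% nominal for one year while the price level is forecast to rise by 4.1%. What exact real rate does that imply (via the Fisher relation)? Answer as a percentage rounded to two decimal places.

-1.73%

1 + r = 1.02300 / 1.04100 = 0.982709
r = 0.982709 − 1 = -1.7291%, i.e. -1.73%.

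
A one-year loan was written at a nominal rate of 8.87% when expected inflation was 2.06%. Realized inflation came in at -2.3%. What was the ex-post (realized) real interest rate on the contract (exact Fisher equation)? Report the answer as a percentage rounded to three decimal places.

Ex-post: (1 + 0.0887)/(1 − 0.0230) − 1 = 11.4330%
So the realized real rate is 11.433%.

11.433%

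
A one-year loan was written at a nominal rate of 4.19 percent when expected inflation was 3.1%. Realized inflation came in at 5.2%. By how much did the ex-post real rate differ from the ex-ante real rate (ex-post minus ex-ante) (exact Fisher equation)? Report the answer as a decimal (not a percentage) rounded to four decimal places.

-0.0202

Ex-ante: (1 + 0.0419)/(1 + 0.0310) − 1 = 1.0572%
Ex-post: (1 + 0.0419)/(1 + 0.0520) − 1 = -0.9601%
Difference (ex-post − ex-ante) = -2.0173% → -0.0202.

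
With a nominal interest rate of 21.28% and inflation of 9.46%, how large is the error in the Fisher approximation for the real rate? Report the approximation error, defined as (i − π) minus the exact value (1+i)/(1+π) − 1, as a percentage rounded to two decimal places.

1.02%

Approximate: r ≈ 21.280% − 9.460% = 11.8200%
Exact: (1 + 0.2128)/(1 + 0.0946) − 1 = 10.7985%
Error = 11.8200% − 10.7985% = 1.0215% → 1.02%.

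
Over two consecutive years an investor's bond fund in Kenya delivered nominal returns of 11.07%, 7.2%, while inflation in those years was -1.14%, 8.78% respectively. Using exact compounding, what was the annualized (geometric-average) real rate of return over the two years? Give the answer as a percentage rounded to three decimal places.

5.223%

Compound the nominal returns: 1.1107 × 1.0720 = 1.19067040.
Compound inflation: 0.9886 × 1.0878 = 1.07539908.
Deflate: 1.19067040 / 1.07539908 = 1.10718934.
Annualized real rate = 1.10718934^(1/2) − 1 = 5.2231% → 5.223%.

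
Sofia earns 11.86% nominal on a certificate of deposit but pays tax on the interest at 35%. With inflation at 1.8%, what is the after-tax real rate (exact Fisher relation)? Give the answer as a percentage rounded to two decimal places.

5.80%

After-tax nominal return = 11.86% × (1 − 0.35) = 7.7090%.
1 + r = 1.07709 / 1.01800 = 1.058045
After-tax real rate = 1.058045 − 1 → 5.80%.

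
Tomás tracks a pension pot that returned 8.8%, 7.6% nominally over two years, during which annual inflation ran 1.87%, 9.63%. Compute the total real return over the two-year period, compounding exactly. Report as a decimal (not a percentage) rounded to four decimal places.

Compound the nominal returns: 1.0880 × 1.0760 = 1.170688.
Compound inflation: 1.0187 × 1.0963 = 1.116801.
Deflate: 1.170688 / 1.116801 = 1.048251.
Total real return = 1.048251 − 1 → 0.0483.

0.0483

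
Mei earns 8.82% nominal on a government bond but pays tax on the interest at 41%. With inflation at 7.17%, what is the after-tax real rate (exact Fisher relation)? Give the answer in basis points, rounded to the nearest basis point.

-183 basis points

After-tax nominal return = 8.82% × (1 − 0.41) = 5.2038%.
1 + r = 1.052038 / 1.07170 = 0.981653
After-tax real rate = 0.981653 − 1 → -183 basis points.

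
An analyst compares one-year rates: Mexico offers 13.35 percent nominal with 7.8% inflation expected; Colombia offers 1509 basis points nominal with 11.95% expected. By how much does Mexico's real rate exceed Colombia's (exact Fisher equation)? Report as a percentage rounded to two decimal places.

Mexico: (1 + 0.1335)/(1 + 0.0780) − 1 = 5.1484%
Colombia: (1 + 0.1509)/(1 + 0.1195) − 1 = 2.8048%
Differential = 5.1484% − 2.8048% = 2.3436% → 2.34%.

2.34%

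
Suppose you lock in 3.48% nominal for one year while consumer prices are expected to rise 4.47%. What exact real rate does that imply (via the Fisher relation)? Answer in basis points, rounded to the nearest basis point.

1 + r = 1.03480 / 1.04470 = 0.990524
r = 0.990524 − 1 = -0.9476%, i.e. -95 basis points.

-95 basis points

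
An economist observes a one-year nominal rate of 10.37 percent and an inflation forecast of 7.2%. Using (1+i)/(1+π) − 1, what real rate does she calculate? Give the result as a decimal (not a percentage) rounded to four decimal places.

1 + r = 1.10370 / 1.07200 = 1.029571
r = 1.029571 − 1 = 2.9571%, i.e. 0.0296.

0.0296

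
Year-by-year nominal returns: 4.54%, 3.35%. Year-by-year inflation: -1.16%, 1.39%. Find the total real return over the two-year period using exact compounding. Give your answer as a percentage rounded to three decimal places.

Compound the nominal returns: 1.0454 × 1.0335 = 1.0804209.
Compound inflation: 0.9884 × 1.0139 = 1.0021388.
Deflate: 1.0804209 / 1.0021388 = 1.0781151.
Total real return = 1.0781151 − 1 → 7.812%.

7.812%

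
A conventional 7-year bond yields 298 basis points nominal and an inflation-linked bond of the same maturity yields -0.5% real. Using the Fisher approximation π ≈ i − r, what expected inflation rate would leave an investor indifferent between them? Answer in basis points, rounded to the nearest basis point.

π ≈ i − r = 2.98% − (-0.5%) → 348 basis points.

348 basis points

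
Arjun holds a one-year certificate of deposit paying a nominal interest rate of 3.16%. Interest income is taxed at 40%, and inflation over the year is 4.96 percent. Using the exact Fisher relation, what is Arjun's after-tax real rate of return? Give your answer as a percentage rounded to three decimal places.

-2.919%

After-tax nominal return = 3.16% × (1 − 0.4) = 1.8960%.
1 + r = 1.01896 / 1.04960 = 0.970808
After-tax real rate = 0.970808 − 1 → -2.919%.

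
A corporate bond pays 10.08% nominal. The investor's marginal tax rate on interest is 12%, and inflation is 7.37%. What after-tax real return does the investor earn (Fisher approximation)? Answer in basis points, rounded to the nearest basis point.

150 basis points

After-tax nominal return = 10.08% × (1 − 0.12) = 8.8704%.
r ≈ 8.8704% − 7.37% → 150 basis points.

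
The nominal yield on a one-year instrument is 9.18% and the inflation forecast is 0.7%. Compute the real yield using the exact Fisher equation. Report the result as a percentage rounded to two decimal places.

8.42%

By the Fisher relation, 1 + r = (1 + i)/(1 + π).
1 + r = 1.09180 / 1.00700 = 1.084211
r = 1.084211 − 1 = 8.4211%, i.e. 8.42%.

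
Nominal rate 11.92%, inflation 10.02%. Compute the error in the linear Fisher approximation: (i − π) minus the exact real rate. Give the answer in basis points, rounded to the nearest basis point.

Approximate: r ≈ 11.920% − 10.020% = 1.9000%
Exact: (1 + 0.1192)/(1 + 0.1002) − 1 = 1.7270%
Error = 1.9000% − 1.7270% = 0.1730% → 17 basis points.

17 basis points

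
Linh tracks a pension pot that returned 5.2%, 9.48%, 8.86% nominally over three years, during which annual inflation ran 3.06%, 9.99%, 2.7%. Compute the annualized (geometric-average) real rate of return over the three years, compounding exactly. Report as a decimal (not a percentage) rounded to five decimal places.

0.02503

Compound the nominal returns: 1.0520 × 1.0948 × 1.0886 = 1.25377284.
Compound inflation: 1.0306 × 1.0999 × 1.0270 = 1.16416298.
Deflate: 1.25377284 / 1.16416298 = 1.07697364.
Annualized real rate = 1.07697364^(1/3) − 1 = 2.5026% → 0.02503.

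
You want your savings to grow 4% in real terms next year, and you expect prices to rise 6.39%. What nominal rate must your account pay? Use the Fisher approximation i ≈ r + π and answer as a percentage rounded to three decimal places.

i ≈ r + π = 4% + 6.39% = 10.390%.

10.390%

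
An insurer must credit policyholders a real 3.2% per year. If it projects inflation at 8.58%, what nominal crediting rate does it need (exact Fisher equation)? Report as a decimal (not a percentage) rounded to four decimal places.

(1 + i) = (1 + r)(1 + π) = 1.03200 × 1.08580 = 1.1205456
i = 1.1205456 − 1, so the required nominal rate is 0.1205.

0.1205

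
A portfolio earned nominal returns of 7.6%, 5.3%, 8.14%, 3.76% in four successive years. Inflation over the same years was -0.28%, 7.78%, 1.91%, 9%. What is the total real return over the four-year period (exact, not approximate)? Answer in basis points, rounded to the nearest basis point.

649 basis points

Compound the nominal returns: 1.0760 × 1.0530 × 1.0814 × 1.0376 = 1.271326.
Compound inflation: 0.9972 × 1.0778 × 1.0191 × 1.0900 = 1.193888.
Deflate: 1.271326 / 1.193888 = 1.064862.
Total real return = 1.064862 − 1 → 649 basis points.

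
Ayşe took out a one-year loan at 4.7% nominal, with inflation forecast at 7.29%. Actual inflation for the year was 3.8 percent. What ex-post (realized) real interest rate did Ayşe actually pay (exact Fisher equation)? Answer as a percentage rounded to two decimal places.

0.87%

Ex-post: (1 + 0.0470)/(1 + 0.0380) − 1 = 0.8671%
So the realized real rate is 0.87%.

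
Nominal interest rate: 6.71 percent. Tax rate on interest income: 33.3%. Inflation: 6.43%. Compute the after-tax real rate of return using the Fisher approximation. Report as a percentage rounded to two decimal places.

-1.95%

After-tax nominal return = 6.71% × (1 − 0.333) = 4.47557%.
r ≈ 4.47557% − 6.43% → -1.95%.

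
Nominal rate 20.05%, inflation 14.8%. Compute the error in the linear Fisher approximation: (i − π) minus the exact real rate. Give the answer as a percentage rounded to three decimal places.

0.677%

Approximate: r ≈ 20.050% − 14.800% = 5.2500%
Exact: (1 + 0.2005)/(1 + 0.1480) − 1 = 4.5732%
Error = 5.2500% − 4.5732% = 0.6768% → 0.677%.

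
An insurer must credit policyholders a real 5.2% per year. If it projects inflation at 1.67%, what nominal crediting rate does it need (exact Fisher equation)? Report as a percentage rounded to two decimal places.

6.96%

(1 + i) = (1 + r)(1 + π) = 1.05200 × 1.01670 = 1.0695684
i = 1.0695684 − 1, so the required nominal rate is 6.96%.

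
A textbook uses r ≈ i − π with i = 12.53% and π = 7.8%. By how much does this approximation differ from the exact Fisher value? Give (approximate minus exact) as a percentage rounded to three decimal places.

Approximate: r ≈ 12.530% − 7.800% = 4.7300%
Exact: (1 + 0.1253)/(1 + 0.0780) − 1 = 4.3878%
Error = 4.7300% − 4.3878% = 0.3422% → 0.342%.

0.342%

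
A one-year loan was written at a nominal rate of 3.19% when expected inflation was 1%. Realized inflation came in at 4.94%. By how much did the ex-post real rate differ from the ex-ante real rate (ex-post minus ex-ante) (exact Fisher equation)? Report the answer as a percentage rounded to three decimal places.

-3.836%

Ex-ante: (1 + 0.0319)/(1 + 0.0100) − 1 = 2.1683%
Ex-post: (1 + 0.0319)/(1 + 0.0494) − 1 = -1.6676%
Difference (ex-post − ex-ante) = -3.8359% → -3.836%.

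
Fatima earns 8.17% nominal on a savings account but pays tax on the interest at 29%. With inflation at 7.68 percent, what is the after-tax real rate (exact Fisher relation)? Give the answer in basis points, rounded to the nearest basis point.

After-tax nominal return = 8.17% × (1 − 0.29) = 5.8007%.
1 + r = 1.058007 / 1.07680 = 0.982547
After-tax real rate = 0.982547 − 1 → -175 basis points.

-175 basis points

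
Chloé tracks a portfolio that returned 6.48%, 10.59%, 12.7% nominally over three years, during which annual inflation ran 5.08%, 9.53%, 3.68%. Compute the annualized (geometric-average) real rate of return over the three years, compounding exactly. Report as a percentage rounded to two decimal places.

Nominal growth factor = 1.0648 × 1.1059 × 1.1270 = 1.32711273
Price-level growth factor = 1.0508 × 1.0953 × 1.0368 = 1.19329588
Real growth factor = 1.32711273 / 1.19329588 = 1.11214055
Annualized real rate = 1.11214055^(1/3) − 1 = 3.6064% → 3.61%.

3.61%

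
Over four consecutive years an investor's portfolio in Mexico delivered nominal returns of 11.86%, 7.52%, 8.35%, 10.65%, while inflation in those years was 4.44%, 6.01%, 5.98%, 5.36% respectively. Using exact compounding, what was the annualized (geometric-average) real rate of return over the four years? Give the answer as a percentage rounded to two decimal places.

Compound the nominal returns: 1.1186 × 1.0752 × 1.0835 × 1.1065 = 1.44193075.
Compound inflation: 1.0444 × 1.0601 × 1.0598 × 1.0536 = 1.23627013.
Deflate: 1.44193075 / 1.23627013 = 1.16635574.
Annualized real rate = 1.16635574^(1/4) − 1 = 3.9221% → 3.92%.

3.92%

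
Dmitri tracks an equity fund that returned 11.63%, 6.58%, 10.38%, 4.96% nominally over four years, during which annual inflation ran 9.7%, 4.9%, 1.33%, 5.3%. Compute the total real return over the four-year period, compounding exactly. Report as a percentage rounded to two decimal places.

12.26%

Nominal growth factor = 1.1163 × 1.0658 × 1.1038 × 1.0496 = 1.378386
Price-level growth factor = 1.0970 × 1.0490 × 1.0133 × 1.0530 = 1.227859
Real growth factor = 1.378386 / 1.227859 = 1.122593
Total real return = 1.122593 − 1 → 12.26%.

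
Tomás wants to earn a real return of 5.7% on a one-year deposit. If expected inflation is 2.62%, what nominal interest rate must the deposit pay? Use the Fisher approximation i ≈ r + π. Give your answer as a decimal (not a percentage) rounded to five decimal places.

i ≈ r + π = 5.7% + 2.62% = 0.08320.

0.08320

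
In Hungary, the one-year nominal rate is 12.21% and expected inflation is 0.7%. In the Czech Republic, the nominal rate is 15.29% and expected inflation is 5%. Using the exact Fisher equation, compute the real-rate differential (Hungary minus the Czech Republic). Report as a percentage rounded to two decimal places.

1.63%

Hungary: (1 + 0.1221)/(1 + 0.0070) − 1 = 11.4300%
The Czech Republic: (1 + 0.1529)/(1 + 0.0500) − 1 = 9.8000%
Differential = 11.4300% − 9.8000% = 1.6300% → 1.63%.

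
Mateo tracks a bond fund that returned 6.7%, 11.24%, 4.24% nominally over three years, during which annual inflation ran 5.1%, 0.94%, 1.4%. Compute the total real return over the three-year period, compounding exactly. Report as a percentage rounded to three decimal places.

Compound the nominal returns: 1.0670 × 1.1124 × 1.0424 = 1.237257.
Compound inflation: 1.0510 × 1.0094 × 1.0140 = 1.075732.
Deflate: 1.237257 / 1.075732 = 1.150154.
Total real return = 1.150154 − 1 → 15.015%.

15.015%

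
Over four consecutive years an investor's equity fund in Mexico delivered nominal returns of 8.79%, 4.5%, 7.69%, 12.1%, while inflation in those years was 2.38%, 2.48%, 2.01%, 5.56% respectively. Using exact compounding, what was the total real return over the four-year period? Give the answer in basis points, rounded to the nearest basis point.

2148 basis points

Nominal growth factor = 1.0879 × 1.0450 × 1.0769 × 1.1210 = 1.372418
Price-level growth factor = 1.0238 × 1.0248 × 1.0201 × 1.0556 = 1.129786
Real growth factor = 1.372418 / 1.129786 = 1.214758
Total real return = 1.214758 − 1 → 2148 basis points.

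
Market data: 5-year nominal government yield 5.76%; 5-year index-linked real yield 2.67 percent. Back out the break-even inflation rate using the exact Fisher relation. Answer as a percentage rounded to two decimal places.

3.01%

(1 + π) = (1 + i)/(1 + r) = 1.05760 / 1.02670 = 1.030096
Break-even inflation = 1.030096 − 1 → 3.01%.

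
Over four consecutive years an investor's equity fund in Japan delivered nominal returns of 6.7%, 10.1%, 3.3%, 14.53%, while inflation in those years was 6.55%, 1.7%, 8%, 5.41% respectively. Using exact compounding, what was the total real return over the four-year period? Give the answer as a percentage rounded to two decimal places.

12.67%

Compound the nominal returns: 1.0670 × 1.1010 × 1.0330 × 1.1453 = 1.389861.
Compound inflation: 1.0655 × 1.0170 × 1.0800 × 1.0541 = 1.233616.
Deflate: 1.389861 / 1.233616 = 1.126656.
Total real return = 1.126656 − 1 → 12.67%.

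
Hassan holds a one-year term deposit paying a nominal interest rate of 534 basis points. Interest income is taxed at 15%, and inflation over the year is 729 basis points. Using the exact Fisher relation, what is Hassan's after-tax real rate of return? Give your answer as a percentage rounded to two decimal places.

-2.56%

After-tax nominal return = 5.34% × (1 − 0.15) = 4.5390%.
1 + r = 1.04539 / 1.07290 = 0.974359
After-tax real rate = 0.974359 − 1 → -2.56%.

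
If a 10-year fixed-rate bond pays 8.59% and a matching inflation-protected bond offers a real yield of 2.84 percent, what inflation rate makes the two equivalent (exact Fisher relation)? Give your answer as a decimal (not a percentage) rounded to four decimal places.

0.0559

(1 + π) = (1 + i)/(1 + r) = 1.08590 / 1.02840 = 1.055912
Break-even inflation = 1.055912 − 1 → 0.0559.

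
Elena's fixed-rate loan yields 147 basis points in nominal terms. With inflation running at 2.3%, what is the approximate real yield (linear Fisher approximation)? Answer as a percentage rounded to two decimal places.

-0.83%

r ≈ i − π = 1.47% − 2.3% = -0.83%.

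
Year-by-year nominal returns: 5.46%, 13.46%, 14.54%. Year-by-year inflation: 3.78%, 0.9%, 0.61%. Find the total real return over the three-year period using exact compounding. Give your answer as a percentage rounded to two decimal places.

30.09%

Compound the nominal returns: 1.0546 × 1.1346 × 1.1454 = 1.370527.
Compound inflation: 1.0378 × 1.0090 × 1.0061 = 1.053528.
Deflate: 1.370527 / 1.053528 = 1.300893.
Total real return = 1.300893 − 1 → 30.09%.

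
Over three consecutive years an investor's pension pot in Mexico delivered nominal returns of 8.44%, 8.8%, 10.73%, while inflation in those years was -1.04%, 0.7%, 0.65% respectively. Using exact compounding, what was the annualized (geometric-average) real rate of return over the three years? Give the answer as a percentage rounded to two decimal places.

Compound the nominal returns: 1.0844 × 1.0880 × 1.1073 = 1.30642266.
Compound inflation: 0.9896 × 1.0070 × 1.0065 = 1.00300463.
Deflate: 1.30642266 / 1.00300463 = 1.30250910.
Annualized real rate = 1.30250910^(1/3) − 1 = 9.2095% → 9.21%.

9.21%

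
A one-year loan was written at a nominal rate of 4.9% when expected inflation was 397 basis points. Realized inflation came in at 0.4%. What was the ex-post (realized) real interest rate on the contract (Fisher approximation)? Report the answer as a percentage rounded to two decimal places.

Ex-post: 4.9% − 0.4% = 4.500%
So the realized real rate is 4.50%.

4.50%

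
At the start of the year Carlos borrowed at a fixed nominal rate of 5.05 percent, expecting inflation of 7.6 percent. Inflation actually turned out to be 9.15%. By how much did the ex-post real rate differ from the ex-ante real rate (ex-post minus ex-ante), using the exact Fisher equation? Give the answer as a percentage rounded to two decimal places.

Ex-ante: (1 + 0.0505)/(1 + 0.0760) − 1 = -2.3699%
Ex-post: (1 + 0.0505)/(1 + 0.0915) − 1 = -3.7563%
Difference (ex-post − ex-ante) = -1.3864% → -1.39%.

-1.39%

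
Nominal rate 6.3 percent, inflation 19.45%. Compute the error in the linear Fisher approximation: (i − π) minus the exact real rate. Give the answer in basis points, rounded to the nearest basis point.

Approximate: r ≈ 6.300% − 19.450% = -13.1500%
Exact: (1 + 0.0630)/(1 + 0.1945) − 1 = -11.0088%
Error = -13.1500% − (-11.0088%) = -2.1412% → -214 basis points.

-214 basis points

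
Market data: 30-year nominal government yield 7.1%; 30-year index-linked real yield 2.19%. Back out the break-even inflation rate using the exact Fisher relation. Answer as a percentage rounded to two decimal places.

4.80%

(1 + π) = (1 + i)/(1 + r) = 1.07100 / 1.02190 = 1.048048
Break-even inflation = 1.048048 − 1 → 4.80%.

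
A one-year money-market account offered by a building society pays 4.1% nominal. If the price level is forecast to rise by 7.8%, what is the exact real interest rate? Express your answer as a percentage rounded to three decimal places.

1 + r = 1.04100 / 1.07800 = 0.965677
r = 0.965677 − 1 = -3.4323%, i.e. -3.432%.

-3.432%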